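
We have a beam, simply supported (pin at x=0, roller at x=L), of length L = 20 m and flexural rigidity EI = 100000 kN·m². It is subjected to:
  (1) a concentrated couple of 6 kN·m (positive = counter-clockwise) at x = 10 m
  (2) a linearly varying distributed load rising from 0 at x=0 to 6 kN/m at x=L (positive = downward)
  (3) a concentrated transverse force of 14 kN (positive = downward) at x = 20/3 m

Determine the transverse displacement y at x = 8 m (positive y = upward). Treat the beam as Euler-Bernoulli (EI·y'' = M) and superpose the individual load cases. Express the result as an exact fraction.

y(8) = -660727/8437500 m

Load 1 — applied couple M₀=6 kN·m at a=10 m (b=L-a=10):
  y_1 = (M₀x³/(6L)+C₁x)/EI  [x≤a] with C₁=M₀(3b²-L²)/(6L)=-5 = (6·8³/(6·20)+(-5)·8)/100000 = -9/62500 m
Load 2 — triangular load w₀=6 kN/m (0→w₀ over full span):
  y_2 = -w₀x(7L⁴-10L²x²+3x⁴)/(360LEI) = -6·8·(7·20⁴-10·20²·8²+3·8⁴)/(360·20·100000) = -4564/78125 m
Load 3 — point force P=14 kN at a=20/3 m (b=L-a=40/3):
  y_3 = -Pa(L-x)(2Lx-a²-x²)/(6LEI)  [x>a] = -14·(20/3)·(20-8)·(2·20·8-(20/3)²-8²)/(6·20·100000) = -1666/84375 m
Superposition: y = Σ y_i = -660727/8437500 m ≈ -0.078308 m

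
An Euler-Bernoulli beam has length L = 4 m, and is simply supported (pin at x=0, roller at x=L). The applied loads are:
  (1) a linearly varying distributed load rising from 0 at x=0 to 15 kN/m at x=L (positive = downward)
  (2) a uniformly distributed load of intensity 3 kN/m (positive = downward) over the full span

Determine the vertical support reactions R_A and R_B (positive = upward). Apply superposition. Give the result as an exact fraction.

R_A = 16 kN, R_B = 26 kN

Load 1 — triangular load w₀=15 kN/m (0→w₀ over full span):
  R_A = w₀L/6 = 15·4/6 = 10 kN
  R_B = w₀L/3 = 15·4/3 = 20 kN
Load 2 — uniform load w=3 kN/m over full span:
  R_A = wL/2 = 3·4/2 = 6 kN
  R_B = wL/2 = 3·4/2 = 6 kN
Superposition: R_A = 16 kN, R_B = 26 kN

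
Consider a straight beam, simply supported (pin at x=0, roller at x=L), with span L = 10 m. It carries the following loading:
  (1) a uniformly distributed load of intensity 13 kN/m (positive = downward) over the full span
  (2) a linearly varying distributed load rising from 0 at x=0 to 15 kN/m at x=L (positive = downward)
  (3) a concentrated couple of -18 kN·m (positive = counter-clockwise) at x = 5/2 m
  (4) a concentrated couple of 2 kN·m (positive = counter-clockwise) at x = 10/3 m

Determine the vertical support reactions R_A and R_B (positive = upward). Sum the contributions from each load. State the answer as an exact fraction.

R_A = 442/5 kN, R_B = 583/5 kN

Load 1 — uniform load w=13 kN/m over full span:
  R_A = wL/2 = 13·10/2 = 65 kN
  R_B = wL/2 = 13·10/2 = 65 kN
Load 2 — triangular load w₀=15 kN/m (0→w₀ over full span):
  R_A = w₀L/6 = 15·10/6 = 25 kN
  R_B = w₀L/3 = 15·10/3 = 50 kN
Load 3 — applied couple M₀=-18 kN·m at a=5/2 m (b=L-a=15/2):
  R_A = M₀/L = (-18)/10 = -9/5 kN
  R_B = -M₀/L = -(-18)/10 = 9/5 kN
Load 4 — applied couple M₀=2 kN·m at a=10/3 m (b=L-a=20/3):
  R_A = M₀/L = 2/10 = 1/5 kN
  R_B = -M₀/L = -2/10 = -1/5 kN
Superposition: R_A = 442/5 kN, R_B = 583/5 kN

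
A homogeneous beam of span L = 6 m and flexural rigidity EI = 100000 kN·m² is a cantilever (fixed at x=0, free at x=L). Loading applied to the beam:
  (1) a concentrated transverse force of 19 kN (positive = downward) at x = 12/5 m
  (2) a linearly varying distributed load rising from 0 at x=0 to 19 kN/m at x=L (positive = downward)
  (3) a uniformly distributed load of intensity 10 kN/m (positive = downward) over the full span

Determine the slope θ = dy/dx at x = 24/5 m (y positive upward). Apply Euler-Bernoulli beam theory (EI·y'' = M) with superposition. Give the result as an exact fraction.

θ(24/5) = -71847/7812500 rad

Load 1 — point force P=19 kN at a=12/5 m (b=L-a=18/5):
  θ_1 = -Pa²/(2EI)  [x>a] = -19·(12/5)²/(2·100000) = -171/312500 rad
Load 2 — triangular load w₀=19 kN/m (0→w₀ over full span):
  θ_2 = (w₀Lx²/4-w₀L²x/3-w₀x⁴/(24L))/EI = (19·6·(24/5)²/4-19·6²·(24/5)/3-19·(24/5)⁴/(24·6))/100000 = -9918/1953125 rad
Load 3 — uniform load w=10 kN/m over full span:
  θ_3 = -wx(x²-3Lx+3L²)/(6EI) = -10·(24/5)·((24/5)²-3·6·(24/5)+3·6²)/(6·100000) = -279/78125 rad
Superposition: θ = Σ θ_i = -71847/7812500 rad ≈ -0.009196 rad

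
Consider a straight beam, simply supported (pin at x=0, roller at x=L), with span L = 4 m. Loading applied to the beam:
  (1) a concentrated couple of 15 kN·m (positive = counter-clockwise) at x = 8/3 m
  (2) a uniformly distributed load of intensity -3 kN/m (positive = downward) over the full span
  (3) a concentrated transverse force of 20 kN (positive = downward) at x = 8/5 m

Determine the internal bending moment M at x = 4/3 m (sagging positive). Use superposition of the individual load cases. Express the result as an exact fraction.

Load 1 — applied couple M₀=15 kN·m at a=8/3 m (b=L-a=4/3):
  M_1 = M₀x/L  [x≤a] = 15·(4/3)/4 = 5 kN·m
Load 2 — uniform load w=-3 kN/m over full span:
  M_2 = wx(L-x)/2 = (-3)·(4/3)·(4-(4/3))/2 = -16/3 kN·m
Load 3 — point force P=20 kN at a=8/5 m (b=L-a=12/5):
  M_3 = Pbx/L  [x≤a] = 20·(12/5)·(4/3)/4 = 16 kN·m
Superposition: M = Σ M_i = 47/3 kN·m ≈ 15.666667 kN·m

M(4/3) = 47/3 kN·m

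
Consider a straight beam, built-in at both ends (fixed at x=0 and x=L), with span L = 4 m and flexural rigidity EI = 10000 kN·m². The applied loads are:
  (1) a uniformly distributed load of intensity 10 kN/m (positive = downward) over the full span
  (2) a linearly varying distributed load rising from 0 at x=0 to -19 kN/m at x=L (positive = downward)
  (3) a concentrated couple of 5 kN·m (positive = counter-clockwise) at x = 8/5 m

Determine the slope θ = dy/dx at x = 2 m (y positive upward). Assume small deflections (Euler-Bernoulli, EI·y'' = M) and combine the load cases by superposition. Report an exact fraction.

Load 1 — uniform load w=10 kN/m over full span:
  θ_1 = -wx(L-x)(L-2x)/(12EI) = -10·2·(4-2)·(4-2·2)/(12·10000) = 0 rad
Load 2 — triangular load w₀=-19 kN/m (0→w₀ over full span):
  θ_2 = -w₀(2x(L-x)(L-2x)(x+2L)+x²(L-x)²)/(120LEI) = -(-19)·(2·2·(4-2)·(4-2·2)·(2+2·4)+2²·(4-2)²)/(120·4·10000) = 19/300000 rad
Load 3 — applied couple M₀=5 kN·m at a=8/5 m (b=L-a=12/5):
  θ_3 = (R_Ax²/2 - M_Ax - M₀(x-a))/EI  [x>a] with R_A=9/5, M_A=3/5 = ((9/5)·2²/2 - (3/5)·2 - 5·(2-(8/5)))/10000 = 1/25000 rad
Superposition: θ = Σ θ_i = 31/300000 rad ≈ 0.000103 rad

θ(2) = 31/300000 rad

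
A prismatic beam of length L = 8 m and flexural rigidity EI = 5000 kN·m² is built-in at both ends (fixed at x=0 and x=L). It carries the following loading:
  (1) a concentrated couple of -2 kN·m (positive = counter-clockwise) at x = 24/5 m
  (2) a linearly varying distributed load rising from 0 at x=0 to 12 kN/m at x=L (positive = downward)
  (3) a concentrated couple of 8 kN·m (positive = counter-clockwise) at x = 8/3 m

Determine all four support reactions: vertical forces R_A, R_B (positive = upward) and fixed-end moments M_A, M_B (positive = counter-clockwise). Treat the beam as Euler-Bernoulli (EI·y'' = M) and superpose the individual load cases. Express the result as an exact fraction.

R_A = 1153/75 kN, M_A = 624/25 kN·m, R_B = 2447/75 kN, M_B = -2698/75 kN·m

Load 1 — applied couple M₀=-2 kN·m at a=24/5 m (b=L-a=16/5):
  R_A = 6M₀ab/L³ = 6·(-2)·(24/5)·(16/5)/8³ = -9/25 kN
  M_A = M₀b(2a-b)/L² = (-2)·(16/5)·(2·(24/5)-(16/5))/8² = -16/25 kN·m
  R_B = -6M₀ab/L³ = -6·(-2)·(24/5)·(16/5)/8³ = 9/25 kN
  M_B = M₀a(2b-a)/L² = (-2)·(24/5)·(2·(16/5)-(24/5))/8² = -6/25 kN·m
Load 2 — triangular load w₀=12 kN/m (0→w₀ over full span):
  R_A = 3w₀L/20 = 3·12·8/20 = 72/5 kN
  M_A = w₀L²/30 = 12·8²/30 = 128/5 kN·m
  R_B = 7w₀L/20 = 7·12·8/20 = 168/5 kN
  M_B = -w₀L²/20 = -12·8²/20 = -192/5 kN·m
Load 3 — applied couple M₀=8 kN·m at a=8/3 m (b=L-a=16/3):
  R_A = 6M₀ab/L³ = 6·8·(8/3)·(16/3)/8³ = 4/3 kN
  M_A = M₀b(2a-b)/L² = 8·(16/3)·(2·(8/3)-(16/3))/8² = 0 kN·m
  R_B = -6M₀ab/L³ = -6·8·(8/3)·(16/3)/8³ = -4/3 kN
  M_B = M₀a(2b-a)/L² = 8·(8/3)·(2·(16/3)-(8/3))/8² = 8/3 kN·m
Superposition: R_A = 1153/75 kN, M_A = 624/25 kN·m, R_B = 2447/75 kN, M_B = -2698/75 kN·m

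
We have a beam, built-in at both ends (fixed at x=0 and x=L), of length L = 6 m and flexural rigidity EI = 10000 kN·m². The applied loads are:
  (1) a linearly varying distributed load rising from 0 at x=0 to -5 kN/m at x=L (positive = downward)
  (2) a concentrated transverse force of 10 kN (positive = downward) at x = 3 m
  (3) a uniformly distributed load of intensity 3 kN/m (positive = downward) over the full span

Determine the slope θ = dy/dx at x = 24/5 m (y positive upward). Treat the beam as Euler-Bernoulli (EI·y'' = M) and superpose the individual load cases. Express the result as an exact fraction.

θ(24/5) = 747/1250000 rad

Load 1 — triangular load w₀=-5 kN/m (0→w₀ over full span):
  θ_1 = -w₀(2x(L-x)(L-2x)(x+2L)+x²(L-x)²)/(120LEI) = -(-5)·(2·(24/5)·(6-(24/5))·(6-2·(24/5))·((24/5)+2·6)+(24/5)²·(6-(24/5))²)/(120·6·10000) = -36/78125 rad
Load 2 — point force P=10 kN at a=3 m (b=L-a=3):
  θ_2 = Pa²(L-x)(2bL-(3b+a)(L-x))/(2L³EI)  [x>a] = 10·3²·(6-(24/5))·(2·3·6-(3·3+3)·(6-(24/5)))/(2·6³·10000) = 27/50000 rad
Load 3 — uniform load w=3 kN/m over full span:
  θ_3 = -wx(L-x)(L-2x)/(12EI) = -3·(24/5)·(6-(24/5))·(6-2·(24/5))/(12·10000) = 81/156250 rad
Superposition: θ = Σ θ_i = 747/1250000 rad ≈ 0.000598 rad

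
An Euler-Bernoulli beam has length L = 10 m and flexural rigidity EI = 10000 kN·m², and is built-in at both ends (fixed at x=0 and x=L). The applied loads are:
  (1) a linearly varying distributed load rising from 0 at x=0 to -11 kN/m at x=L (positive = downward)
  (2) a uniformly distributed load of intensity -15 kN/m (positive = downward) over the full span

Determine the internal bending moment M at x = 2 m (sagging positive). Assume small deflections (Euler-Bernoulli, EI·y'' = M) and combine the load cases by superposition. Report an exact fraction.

M(2) = 152/15 kN·m

Load 1 — triangular load w₀=-11 kN/m (0→w₀ over full span):
  M_1 = 3w₀Lx/20 - w₀L²/30 - w₀x³/(6L) = 3·(-11)·10·2/20 - (-11)·10²/30 - (-11)·2³/(6·10) = 77/15 kN·m
Load 2 — uniform load w=-15 kN/m over full span:
  M_2 = wLx/2 - wL²/12 - wx²/2 = (-15)·10·2/2 - (-15)·10²/12 - (-15)·2²/2 = 5 kN·m
Superposition: M = Σ M_i = 152/15 kN·m ≈ 10.133333 kN·m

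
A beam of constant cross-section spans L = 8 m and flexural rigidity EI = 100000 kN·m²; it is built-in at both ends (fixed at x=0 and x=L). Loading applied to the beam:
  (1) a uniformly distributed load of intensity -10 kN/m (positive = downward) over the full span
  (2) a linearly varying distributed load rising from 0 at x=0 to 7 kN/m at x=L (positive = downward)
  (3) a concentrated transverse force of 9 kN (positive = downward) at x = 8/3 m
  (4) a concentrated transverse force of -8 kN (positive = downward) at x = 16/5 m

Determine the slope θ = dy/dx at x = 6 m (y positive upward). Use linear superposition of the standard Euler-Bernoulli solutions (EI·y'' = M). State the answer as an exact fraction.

Load 1 — uniform load w=-10 kN/m over full span:
  θ_1 = -wx(L-x)(L-2x)/(12EI) = -(-10)·6·(8-6)·(8-2·6)/(12·100000) = -1/2500 rad
Load 2 — triangular load w₀=7 kN/m (0→w₀ over full span):
  θ_2 = -w₀(2x(L-x)(L-2x)(x+2L)+x²(L-x)²)/(120LEI) = -7·(2·6·(8-6)·(8-2·6)·(6+2·8)+6²·(8-6)²)/(120·8·100000) = 287/2000000 rad
Load 3 — point force P=9 kN at a=8/3 m (b=L-a=16/3):
  θ_3 = Pa²(L-x)(2bL-(3b+a)(L-x))/(2L³EI)  [x>a] = 9·(8/3)²·(8-6)·(2·(16/3)·8-(3·(16/3)+(8/3))·(8-6))/(2·8³·100000) = 3/50000 rad
Load 4 — point force P=-8 kN at a=16/5 m (b=L-a=24/5):
  θ_4 = Pa²(L-x)(2bL-(3b+a)(L-x))/(2L³EI)  [x>a] = (-8)·(16/5)²·(8-6)·(2·(24/5)·8-(3·(24/5)+(16/5))·(8-6))/(2·8³·100000) = -26/390625 rad
Superposition: θ = Σ θ_i = -13153/50000000 rad ≈ -0.000263 rad

θ(6) = -13153/50000000 rad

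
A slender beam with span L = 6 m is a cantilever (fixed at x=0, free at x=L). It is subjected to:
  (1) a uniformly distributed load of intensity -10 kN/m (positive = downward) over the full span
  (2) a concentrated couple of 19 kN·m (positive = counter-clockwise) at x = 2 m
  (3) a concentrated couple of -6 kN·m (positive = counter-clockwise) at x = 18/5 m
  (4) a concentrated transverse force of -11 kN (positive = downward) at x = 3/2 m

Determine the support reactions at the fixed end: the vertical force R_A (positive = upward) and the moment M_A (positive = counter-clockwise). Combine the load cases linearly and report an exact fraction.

R_A = -71 kN, M_A = -419/2 kN·m

Load 1 — uniform load w=-10 kN/m over full span:
  R_A = wL = (-10)·6 = -60 kN
  M_A = wL²/2 = (-10)·6²/2 = -180 kN·m
Load 2 — applied couple M₀=19 kN·m at a=2 m (b=L-a=4):
  R_A = 0 kN
  M_A = -M₀ = -19 kN·m
Load 3 — applied couple M₀=-6 kN·m at a=18/5 m (b=L-a=12/5):
  R_A = 0 kN
  M_A = -M₀ = -(-6) = 6 kN·m
Load 4 — point force P=-11 kN at a=3/2 m (b=L-a=9/2):
  R_A = P = (-11) = -11 kN
  M_A = Pa = (-11)·(3/2) = -33/2 kN·m
Superposition: R_A = -71 kN, M_A = -419/2 kN·m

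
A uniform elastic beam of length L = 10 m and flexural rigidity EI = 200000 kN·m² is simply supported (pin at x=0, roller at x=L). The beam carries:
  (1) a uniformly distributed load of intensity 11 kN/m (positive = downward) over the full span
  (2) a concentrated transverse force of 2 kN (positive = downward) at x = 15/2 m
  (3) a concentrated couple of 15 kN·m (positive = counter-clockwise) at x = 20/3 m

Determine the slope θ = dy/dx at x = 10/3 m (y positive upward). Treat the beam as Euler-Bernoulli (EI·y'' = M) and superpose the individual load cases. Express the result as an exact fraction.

θ(10/3) = -12133/10368000 rad

Load 1 — uniform load w=11 kN/m over full span:
  θ_1 = -w(L³-6Lx²+4x³)/(24EI) = -11·(10³-6·10·(10/3)²+4·(10/3)³)/(24·200000) = -143/129600 rad
Load 2 — point force P=2 kN at a=15/2 m (b=L-a=5/2):
  θ_2 = -Pb(L²-b²-3x²)/(6LEI)  [x≤a] = -2·(5/2)·(10²-(5/2)²-3·(10/3)²)/(6·10·200000) = -29/1152000 rad
Load 3 — applied couple M₀=15 kN·m at a=20/3 m (b=L-a=10/3):
  θ_3 = (M₀x²/(2L)+C₁)/EI  [x≤a] with C₁=M₀(3b²-L²)/(6L)=-50/3 = (15·(10/3)²/(2·10)+(-50/3))/200000 = -1/24000 rad
Superposition: θ = Σ θ_i = -12133/10368000 rad ≈ -0.001170 rad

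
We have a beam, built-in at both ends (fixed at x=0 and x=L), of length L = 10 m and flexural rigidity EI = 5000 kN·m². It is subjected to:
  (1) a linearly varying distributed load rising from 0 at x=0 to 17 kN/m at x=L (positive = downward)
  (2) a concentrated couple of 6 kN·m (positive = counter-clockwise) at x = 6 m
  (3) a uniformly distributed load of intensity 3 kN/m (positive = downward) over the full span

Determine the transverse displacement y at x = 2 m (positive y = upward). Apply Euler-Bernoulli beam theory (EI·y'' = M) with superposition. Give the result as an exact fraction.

y(2) = -5366/234375 m

Load 1 — triangular load w₀=17 kN/m (0→w₀ over full span):
  y_1 = -w₀x²(L-x)²(x+2L)/(120LEI) = -17·2²·(10-2)²·(2+2·10)/(120·10·5000) = -748/46875 m
Load 2 — applied couple M₀=6 kN·m at a=6 m (b=L-a=4):
  y_2 = (R_Ax³/6 - M_Ax²/2)/EI  [x≤a] with R_A=108/125, M_A=48/25 = ((108/125)·2³/6 - (48/25)·2²/2)/5000 = -42/78125 m
Load 3 — uniform load w=3 kN/m over full span:
  y_3 = -wx²(L-x)²/(24EI) = -3·2²·(10-2)²/(24·5000) = -4/625 m
Superposition: y = Σ y_i = -5366/234375 m ≈ -0.022895 m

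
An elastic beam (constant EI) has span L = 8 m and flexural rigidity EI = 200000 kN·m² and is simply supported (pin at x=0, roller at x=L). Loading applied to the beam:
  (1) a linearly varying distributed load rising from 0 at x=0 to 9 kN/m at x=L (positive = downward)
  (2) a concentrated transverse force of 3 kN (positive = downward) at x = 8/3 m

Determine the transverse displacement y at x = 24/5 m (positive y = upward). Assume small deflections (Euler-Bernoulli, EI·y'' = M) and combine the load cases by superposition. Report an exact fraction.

y(24/5) = -1698464/1318359375 m

Load 1 — triangular load w₀=9 kN/m (0→w₀ over full span):
  y_1 = -w₀x(7L⁴-10L²x²+3x⁴)/(360LEI) = -9·(24/5)·(7·8⁴-10·8²·(24/5)²+3·(24/5)⁴)/(360·8·200000) = -56832/48828125 m
Load 2 — point force P=3 kN at a=8/3 m (b=L-a=16/3):
  y_2 = -Pa(L-x)(2Lx-a²-x²)/(6LEI)  [x>a] = -3·(8/3)·(8-(24/5))·(2·8·(24/5)-(8/3)²-(24/5)²)/(6·8·200000) = -1312/10546875 m
Superposition: y = Σ y_i = -1698464/1318359375 m ≈ -0.001288 m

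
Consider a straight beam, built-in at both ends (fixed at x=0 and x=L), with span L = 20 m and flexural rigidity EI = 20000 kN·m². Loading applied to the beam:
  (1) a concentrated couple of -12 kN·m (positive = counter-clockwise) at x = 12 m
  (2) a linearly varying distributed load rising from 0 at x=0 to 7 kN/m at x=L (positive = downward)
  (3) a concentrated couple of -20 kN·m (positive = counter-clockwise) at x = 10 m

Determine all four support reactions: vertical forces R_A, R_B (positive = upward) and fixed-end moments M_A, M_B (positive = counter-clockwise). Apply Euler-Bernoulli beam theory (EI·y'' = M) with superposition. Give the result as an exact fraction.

Load 1 — applied couple M₀=-12 kN·m at a=12 m (b=L-a=8):
  R_A = 6M₀ab/L³ = 6·(-12)·12·8/20³ = -108/125 kN
  M_A = M₀b(2a-b)/L² = (-12)·8·(2·12-8)/20² = -96/25 kN·m
  R_B = -6M₀ab/L³ = -6·(-12)·12·8/20³ = 108/125 kN
  M_B = M₀a(2b-a)/L² = (-12)·12·(2·8-12)/20² = -36/25 kN·m
Load 2 — triangular load w₀=7 kN/m (0→w₀ over full span):
  R_A = 3w₀L/20 = 3·7·20/20 = 21 kN
  M_A = w₀L²/30 = 7·20²/30 = 280/3 kN·m
  R_B = 7w₀L/20 = 7·7·20/20 = 49 kN
  M_B = -w₀L²/20 = -7·20²/20 = -140 kN·m
Load 3 — applied couple M₀=-20 kN·m at a=10 m (b=L-a=10):
  R_A = 6M₀ab/L³ = 6·(-20)·10·10/20³ = -3/2 kN
  M_A = M₀b(2a-b)/L² = (-20)·10·(2·10-10)/20² = -5 kN·m
  R_B = -6M₀ab/L³ = -6·(-20)·10·10/20³ = 3/2 kN
  M_B = M₀a(2b-a)/L² = (-20)·10·(2·10-10)/20² = -5 kN·m
Superposition: R_A = 4659/250 kN, M_A = 6337/75 kN·m, R_B = 12841/250 kN, M_B = -3661/25 kN·m

R_A = 4659/250 kN, M_A = 6337/75 kN·m, R_B = 12841/250 kN, M_B = -3661/25 kN·m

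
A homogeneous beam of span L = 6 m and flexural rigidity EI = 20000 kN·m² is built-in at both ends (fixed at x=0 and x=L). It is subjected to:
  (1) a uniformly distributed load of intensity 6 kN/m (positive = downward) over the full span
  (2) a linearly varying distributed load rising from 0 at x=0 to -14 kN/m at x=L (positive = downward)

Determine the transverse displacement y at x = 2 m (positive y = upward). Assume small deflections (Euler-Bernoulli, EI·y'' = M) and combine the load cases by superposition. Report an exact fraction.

y(2) = 2/28125 m

Load 1 — uniform load w=6 kN/m over full span:
  y_1 = -wx²(L-x)²/(24EI) = -6·2²·(6-2)²/(24·20000) = -1/1250 m
Load 2 — triangular load w₀=-14 kN/m (0→w₀ over full span):
  y_2 = -w₀x²(L-x)²(x+2L)/(120LEI) = -(-14)·2²·(6-2)²·(2+2·6)/(120·6·20000) = 49/56250 m
Superposition: y = Σ y_i = 2/28125 m ≈ 0.000071 m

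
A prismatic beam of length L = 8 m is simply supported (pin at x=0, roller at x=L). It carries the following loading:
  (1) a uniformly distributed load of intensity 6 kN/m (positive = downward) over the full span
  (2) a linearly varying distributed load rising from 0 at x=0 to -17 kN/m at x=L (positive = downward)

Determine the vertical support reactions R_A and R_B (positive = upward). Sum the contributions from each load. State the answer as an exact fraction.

R_A = 4/3 kN, R_B = -64/3 kN

Load 1 — uniform load w=6 kN/m over full span:
  R_A = wL/2 = 6·8/2 = 24 kN
  R_B = wL/2 = 6·8/2 = 24 kN
Load 2 — triangular load w₀=-17 kN/m (0→w₀ over full span):
  R_A = w₀L/6 = (-17)·8/6 = -68/3 kN
  R_B = w₀L/3 = (-17)·8/3 = -136/3 kN
Superposition: R_A = 4/3 kN, R_B = -64/3 kN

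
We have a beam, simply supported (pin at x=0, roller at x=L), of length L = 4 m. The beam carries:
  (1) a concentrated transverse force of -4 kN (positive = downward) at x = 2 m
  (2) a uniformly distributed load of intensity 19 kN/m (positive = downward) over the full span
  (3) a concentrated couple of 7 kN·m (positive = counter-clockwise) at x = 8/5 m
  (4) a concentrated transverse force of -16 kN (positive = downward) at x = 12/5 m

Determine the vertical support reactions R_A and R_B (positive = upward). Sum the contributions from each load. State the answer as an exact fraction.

Load 1 — point force P=-4 kN at a=2 m (b=L-a=2):
  R_A = Pb/L = (-4)·2/4 = -2 kN
  R_B = Pa/L = (-4)·2/4 = -2 kN
Load 2 — uniform load w=19 kN/m over full span:
  R_A = wL/2 = 19·4/2 = 38 kN
  R_B = wL/2 = 19·4/2 = 38 kN
Load 3 — applied couple M₀=7 kN·m at a=8/5 m (b=L-a=12/5):
  R_A = M₀/L = 7/4 kN
  R_B = -M₀/L = -7/4 kN
Load 4 — point force P=-16 kN at a=12/5 m (b=L-a=8/5):
  R_A = Pb/L = (-16)·(8/5)/4 = -32/5 kN
  R_B = Pa/L = (-16)·(12/5)/4 = -48/5 kN
Superposition: R_A = 627/20 kN, R_B = 493/20 kN

R_A = 627/20 kN, R_B = 493/20 kN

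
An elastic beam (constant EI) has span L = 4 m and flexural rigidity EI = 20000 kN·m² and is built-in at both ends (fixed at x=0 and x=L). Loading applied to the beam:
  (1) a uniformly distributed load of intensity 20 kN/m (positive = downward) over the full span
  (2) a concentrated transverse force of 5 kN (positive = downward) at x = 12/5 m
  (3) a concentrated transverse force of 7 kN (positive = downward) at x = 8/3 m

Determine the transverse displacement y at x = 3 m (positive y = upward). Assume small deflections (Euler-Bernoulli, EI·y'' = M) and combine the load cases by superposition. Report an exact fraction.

y(3) = -973/2025000 m

Load 1 — uniform load w=20 kN/m over full span:
  y_1 = -wx²(L-x)²/(24EI) = -20·3²·(4-3)²/(24·20000) = -3/8000 m
Load 2 — point force P=5 kN at a=12/5 m (b=L-a=8/5):
  y_2 = -Pa²(L-x)²(3bL-(3b+a)(L-x))/(6L³EI)  [x>a] = -5·(12/5)²·(4-3)²·(3·(8/5)·4-(3·(8/5)+(12/5))·(4-3))/(6·4³·20000) = -9/200000 m
Load 3 — point force P=7 kN at a=8/3 m (b=L-a=4/3):
  y_3 = -Pa²(L-x)²(3bL-(3b+a)(L-x))/(6L³EI)  [x>a] = -7·(8/3)²·(4-3)²·(3·(4/3)·4-(3·(4/3)+(8/3))·(4-3))/(6·4³·20000) = -49/810000 m
Superposition: y = Σ y_i = -973/2025000 m ≈ -0.000480 m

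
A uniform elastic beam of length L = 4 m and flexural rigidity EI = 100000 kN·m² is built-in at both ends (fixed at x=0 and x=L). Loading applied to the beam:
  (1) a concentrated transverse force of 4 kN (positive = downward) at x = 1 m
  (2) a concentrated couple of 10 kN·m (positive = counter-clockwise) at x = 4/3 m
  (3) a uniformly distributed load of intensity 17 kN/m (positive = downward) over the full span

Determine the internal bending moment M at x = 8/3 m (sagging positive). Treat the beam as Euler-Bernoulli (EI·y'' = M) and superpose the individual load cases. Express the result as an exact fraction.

M(8/3) = 235/36 kN·m

Load 1 — point force P=4 kN at a=1 m (b=L-a=3):
  M_1 = Pa²(a+3b)(L-x)/L³ - Pa²b/L²  [x>a] = 4·1²·(1+3·3)·(4-(8/3))/4³ - 4·1²·3/4² = 1/12 kN·m
Load 2 — applied couple M₀=10 kN·m at a=4/3 m (b=L-a=8/3):
  M_2 = R_Ax - M_A - M₀  [x>a] with R_A=10/3, M_A=0 = (10/3)·(8/3) - 0 - 10 = -10/9 kN·m
Load 3 — uniform load w=17 kN/m over full span:
  M_3 = wLx/2 - wL²/12 - wx²/2 = 17·4·(8/3)/2 - 17·4²/12 - 17·(8/3)²/2 = 68/9 kN·m
Superposition: M = Σ M_i = 235/36 kN·m ≈ 6.527778 kN·m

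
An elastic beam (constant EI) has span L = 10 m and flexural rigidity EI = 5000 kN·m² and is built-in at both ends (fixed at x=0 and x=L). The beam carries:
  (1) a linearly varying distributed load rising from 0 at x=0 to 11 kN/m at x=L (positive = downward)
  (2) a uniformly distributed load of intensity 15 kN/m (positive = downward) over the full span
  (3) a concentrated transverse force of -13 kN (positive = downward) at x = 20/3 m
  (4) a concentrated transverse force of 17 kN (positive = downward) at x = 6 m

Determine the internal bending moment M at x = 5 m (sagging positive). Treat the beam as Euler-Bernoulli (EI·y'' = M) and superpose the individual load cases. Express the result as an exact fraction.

Load 1 — triangular load w₀=11 kN/m (0→w₀ over full span):
  M_1 = 3w₀Lx/20 - w₀L²/30 - w₀x³/(6L) = 3·11·10·5/20 - 11·10²/30 - 11·5³/(6·10) = 275/12 kN·m
Load 2 — uniform load w=15 kN/m over full span:
  M_2 = wLx/2 - wL²/12 - wx²/2 = 15·10·5/2 - 15·10²/12 - 15·5²/2 = 125/2 kN·m
Load 3 — point force P=-13 kN at a=20/3 m (b=L-a=10/3):
  M_3 = Pb²(3a+b)x/L³ - Pab²/L²  [x≤a] = (-13)·(10/3)²·(3·(20/3)+(10/3))·5/10³ - (-13)·(20/3)·(10/3)²/10² = -65/9 kN·m
Load 4 — point force P=17 kN at a=6 m (b=L-a=4):
  M_4 = Pb²(3a+b)x/L³ - Pab²/L²  [x≤a] = 17·4²·(3·6+4)·5/10³ - 17·6·4²/10² = 68/5 kN·m
Superposition: M = Σ M_i = 16523/180 kN·m ≈ 91.794444 kN·m

M(5) = 16523/180 kN·m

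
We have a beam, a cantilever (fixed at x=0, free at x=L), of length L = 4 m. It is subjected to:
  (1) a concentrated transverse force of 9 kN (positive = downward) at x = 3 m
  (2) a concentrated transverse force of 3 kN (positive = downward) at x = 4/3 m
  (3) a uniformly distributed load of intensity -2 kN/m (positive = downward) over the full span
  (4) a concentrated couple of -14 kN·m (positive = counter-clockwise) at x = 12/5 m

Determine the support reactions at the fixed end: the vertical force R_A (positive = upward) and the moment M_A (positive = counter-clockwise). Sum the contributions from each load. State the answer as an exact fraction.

Load 1 — point force P=9 kN at a=3 m (b=L-a=1):
  R_A = P = 9 kN
  M_A = Pa = 9·3 = 27 kN·m
Load 2 — point force P=3 kN at a=4/3 m (b=L-a=8/3):
  R_A = P = 3 kN
  M_A = Pa = 3·(4/3) = 4 kN·m
Load 3 — uniform load w=-2 kN/m over full span:
  R_A = wL = (-2)·4 = -8 kN
  M_A = wL²/2 = (-2)·4²/2 = -16 kN·m
Load 4 — applied couple M₀=-14 kN·m at a=12/5 m (b=L-a=8/5):
  R_A = 0 kN
  M_A = -M₀ = -(-14) = 14 kN·m
Superposition: R_A = 4 kN, M_A = 29 kN·m

R_A = 4 kN, M_A = 29 kN·m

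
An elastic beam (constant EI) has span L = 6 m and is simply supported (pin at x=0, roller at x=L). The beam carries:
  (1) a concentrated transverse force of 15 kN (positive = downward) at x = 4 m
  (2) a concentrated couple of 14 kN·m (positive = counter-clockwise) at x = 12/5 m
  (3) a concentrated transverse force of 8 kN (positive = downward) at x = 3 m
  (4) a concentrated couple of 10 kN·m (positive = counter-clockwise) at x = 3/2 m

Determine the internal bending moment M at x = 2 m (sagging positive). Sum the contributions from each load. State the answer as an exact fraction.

Load 1 — point force P=15 kN at a=4 m (b=L-a=2):
  M_1 = Pbx/L  [x≤a] = 15·2·2/6 = 10 kN·m
Load 2 — applied couple M₀=14 kN·m at a=12/5 m (b=L-a=18/5):
  M_2 = M₀x/L  [x≤a] = 14·2/6 = 14/3 kN·m
Load 3 — point force P=8 kN at a=3 m (b=L-a=3):
  M_3 = Pbx/L  [x≤a] = 8·3·2/6 = 8 kN·m
Load 4 — applied couple M₀=10 kN·m at a=3/2 m (b=L-a=9/2):
  M_4 = M₀x/L - M₀  [x>a] = 10·2/6 - 10 = -20/3 kN·m
Superposition: M = Σ M_i = 16 kN·m ≈ 16.000000 kN·m

M(2) = 16 kN·m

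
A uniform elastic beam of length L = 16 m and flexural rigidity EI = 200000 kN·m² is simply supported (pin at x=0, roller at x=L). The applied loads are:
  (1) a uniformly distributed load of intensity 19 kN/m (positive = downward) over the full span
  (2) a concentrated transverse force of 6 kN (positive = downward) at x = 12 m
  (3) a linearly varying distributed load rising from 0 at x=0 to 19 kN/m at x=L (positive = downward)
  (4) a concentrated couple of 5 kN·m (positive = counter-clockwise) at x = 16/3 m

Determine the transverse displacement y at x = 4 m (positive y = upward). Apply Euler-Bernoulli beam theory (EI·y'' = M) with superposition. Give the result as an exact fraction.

y(4) = -77749/900000 m

Load 1 — uniform load w=19 kN/m over full span:
  y_1 = -wx(L³-2Lx²+x³)/(24EI) = -19·4·(16³-2·16·4²+4³)/(24·200000) = -361/6250 m
Load 2 — point force P=6 kN at a=12 m (b=L-a=4):
  y_2 = -Pbx(L²-b²-x²)/(6LEI)  [x≤a] = -6·4·4·(16²-4²-4²)/(6·16·200000) = -7/6250 m
Load 3 — triangular load w₀=19 kN/m (0→w₀ over full span):
  y_3 = -w₀x(7L⁴-10L²x²+3x⁴)/(360LEI) = -19·4·(7·16⁴-10·16²·4²+3·4⁴)/(360·16·200000) = -2071/75000 m
Load 4 — applied couple M₀=5 kN·m at a=16/3 m (b=L-a=32/3):
  y_4 = (M₀x³/(6L)+C₁x)/EI  [x≤a] with C₁=M₀(3b²-L²)/(6L)=40/9 = (5·4³/(6·16)+(40/9)·4)/200000 = 19/180000 m
Superposition: y = Σ y_i = -77749/900000 m ≈ -0.086388 m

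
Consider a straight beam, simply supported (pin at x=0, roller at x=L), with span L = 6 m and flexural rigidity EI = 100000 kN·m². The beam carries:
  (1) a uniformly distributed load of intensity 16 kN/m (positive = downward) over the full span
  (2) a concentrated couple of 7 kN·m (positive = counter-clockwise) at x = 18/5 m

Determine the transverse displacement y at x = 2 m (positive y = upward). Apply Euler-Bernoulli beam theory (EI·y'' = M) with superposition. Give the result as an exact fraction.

Load 1 — uniform load w=16 kN/m over full span:
  y_1 = -wx(L³-2Lx²+x³)/(24EI) = -16·2·(6³-2·6·2²+2³)/(24·100000) = -22/9375 m
Load 2 — applied couple M₀=7 kN·m at a=18/5 m (b=L-a=12/5):
  y_2 = (M₀x³/(6L)+C₁x)/EI  [x≤a] with C₁=M₀(3b²-L²)/(6L)=-91/25 = (7·2³/(6·6)+(-91/25)·2)/100000 = -161/2812500 m
Superposition: y = Σ y_i = -6761/2812500 m ≈ -0.002404 m

y(2) = -6761/2812500 m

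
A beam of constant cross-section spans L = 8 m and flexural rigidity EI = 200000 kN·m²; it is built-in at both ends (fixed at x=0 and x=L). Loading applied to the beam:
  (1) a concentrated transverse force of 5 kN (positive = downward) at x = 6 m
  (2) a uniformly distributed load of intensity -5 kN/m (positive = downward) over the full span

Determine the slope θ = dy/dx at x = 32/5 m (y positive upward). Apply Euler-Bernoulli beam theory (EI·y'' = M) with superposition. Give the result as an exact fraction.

θ(32/5) = -211/2500000 rad

Load 1 — point force P=5 kN at a=6 m (b=L-a=2):
  θ_1 = Pa²(L-x)(2bL-(3b+a)(L-x))/(2L³EI)  [x>a] = 5·6²·(8-(32/5))·(2·2·8-(3·2+6)·(8-(32/5)))/(2·8³·200000) = 9/500000 rad
Load 2 — uniform load w=-5 kN/m over full span:
  θ_2 = -wx(L-x)(L-2x)/(12EI) = -(-5)·(32/5)·(8-(32/5))·(8-2·(32/5))/(12·200000) = -8/78125 rad
Superposition: θ = Σ θ_i = -211/2500000 rad ≈ -0.000084 rad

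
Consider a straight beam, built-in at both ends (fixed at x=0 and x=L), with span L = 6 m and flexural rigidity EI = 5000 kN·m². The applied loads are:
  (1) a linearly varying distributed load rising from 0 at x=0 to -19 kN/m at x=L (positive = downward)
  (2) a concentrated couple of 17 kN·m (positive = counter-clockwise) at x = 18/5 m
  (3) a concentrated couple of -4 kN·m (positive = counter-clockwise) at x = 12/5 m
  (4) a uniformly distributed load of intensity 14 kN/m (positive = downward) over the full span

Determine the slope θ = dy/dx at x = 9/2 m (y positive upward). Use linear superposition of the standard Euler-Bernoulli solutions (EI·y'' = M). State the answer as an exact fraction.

Load 1 — triangular load w₀=-19 kN/m (0→w₀ over full span):
  θ_1 = -w₀(2x(L-x)(L-2x)(x+2L)+x²(L-x)²)/(120LEI) = -(-19)·(2·(9/2)·(6-(9/2))·(6-2·(9/2))·((9/2)+2·6)+(9/2)²·(6-(9/2))²)/(120·6·5000) = -21033/6400000 rad
Load 2 — applied couple M₀=17 kN·m at a=18/5 m (b=L-a=12/5):
  θ_2 = (R_Ax²/2 - M_Ax - M₀(x-a))/EI  [x>a] with R_A=102/25, M_A=136/25 = ((102/25)·(9/2)²/2 - (136/25)·(9/2) - 17·((9/2)-(18/5)))/5000 = 153/500000 rad
Load 3 — applied couple M₀=-4 kN·m at a=12/5 m (b=L-a=18/5):
  θ_3 = (R_Ax²/2 - M_Ax - M₀(x-a))/EI  [x>a] with R_A=-24/25, M_A=-12/25 = ((-24/25)·(9/2)²/2 - (-12/25)·(9/2) - (-4)·((9/2)-(12/5)))/5000 = 21/125000 rad
Load 4 — uniform load w=14 kN/m over full span:
  θ_4 = -wx(L-x)(L-2x)/(12EI) = -14·(9/2)·(6-(9/2))·(6-2·(9/2))/(12·5000) = 189/40000 rad
Superposition: θ = Σ θ_i = 61203/32000000 rad ≈ 0.001913 rad

θ(9/2) = 61203/32000000 rad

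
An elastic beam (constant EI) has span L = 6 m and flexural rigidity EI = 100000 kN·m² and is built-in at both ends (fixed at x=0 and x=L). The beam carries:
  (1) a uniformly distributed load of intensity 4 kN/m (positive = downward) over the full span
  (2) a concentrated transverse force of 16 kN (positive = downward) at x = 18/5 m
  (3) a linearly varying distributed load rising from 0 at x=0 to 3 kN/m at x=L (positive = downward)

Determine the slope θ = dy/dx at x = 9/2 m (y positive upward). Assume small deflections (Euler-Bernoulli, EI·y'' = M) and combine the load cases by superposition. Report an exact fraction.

θ(9/2) = 589329/3200000000 rad

Load 1 — uniform load w=4 kN/m over full span:
  θ_1 = -wx(L-x)(L-2x)/(12EI) = -4·(9/2)·(6-(9/2))·(6-2·(9/2))/(12·100000) = 27/400000 rad
Load 2 — point force P=16 kN at a=18/5 m (b=L-a=12/5):
  θ_2 = Pa²(L-x)(2bL-(3b+a)(L-x))/(2L³EI)  [x>a] = 16·(18/5)²·(6-(9/2))·(2·(12/5)·6-(3·(12/5)+(18/5))·(6-(9/2)))/(2·6³·100000) = 567/6250000 rad
Load 3 — triangular load w₀=3 kN/m (0→w₀ over full span):
  θ_3 = -w₀(2x(L-x)(L-2x)(x+2L)+x²(L-x)²)/(120LEI) = -3·(2·(9/2)·(6-(9/2))·(6-2·(9/2))·((9/2)+2·6)+(9/2)²·(6-(9/2))²)/(120·6·100000) = 3321/128000000 rad
Superposition: θ = Σ θ_i = 589329/3200000000 rad ≈ 0.000184 rad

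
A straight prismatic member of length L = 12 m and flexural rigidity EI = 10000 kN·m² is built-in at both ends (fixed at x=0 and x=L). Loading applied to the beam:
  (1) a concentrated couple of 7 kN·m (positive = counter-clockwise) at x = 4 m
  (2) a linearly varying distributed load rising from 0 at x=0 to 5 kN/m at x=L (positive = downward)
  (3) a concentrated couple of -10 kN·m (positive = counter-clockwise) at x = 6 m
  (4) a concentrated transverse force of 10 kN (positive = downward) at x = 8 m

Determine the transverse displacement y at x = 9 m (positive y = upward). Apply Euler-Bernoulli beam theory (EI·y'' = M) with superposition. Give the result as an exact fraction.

Load 1 — applied couple M₀=7 kN·m at a=4 m (b=L-a=8):
  y_1 = (R_Ax³/6 - M_Ax²/2 - M₀(x-a)²/2)/EI  [x>a] with R_A=7/9, M_A=0 = ((7/9)·9³/6 - 0·9²/2 - 7·(9-4)²/2)/10000 = 7/10000 m
Load 2 — triangular load w₀=5 kN/m (0→w₀ over full span):
  y_2 = -w₀x²(L-x)²(x+2L)/(120LEI) = -5·9²·(12-9)²·(9+2·12)/(120·12·10000) = -2673/320000 m
Load 3 — applied couple M₀=-10 kN·m at a=6 m (b=L-a=6):
  y_3 = (R_Ax³/6 - M_Ax²/2 - M₀(x-a)²/2)/EI  [x>a] with R_A=-5/4, M_A=-5/2 = ((-5/4)·9³/6 - (-5/2)·9²/2 - (-10)·(9-6)²/2)/10000 = -9/16000 m
Load 4 — point force P=10 kN at a=8 m (b=L-a=4):
  y_4 = -Pa²(L-x)²(3bL-(3b+a)(L-x))/(6L³EI)  [x>a] = -10·8²·(12-9)²·(3·4·12-(3·4+8)·(12-9))/(6·12³·10000) = -7/1500 m
Superposition: y = Σ y_i = -12367/960000 m ≈ -0.012882 m

y(9) = -12367/960000 m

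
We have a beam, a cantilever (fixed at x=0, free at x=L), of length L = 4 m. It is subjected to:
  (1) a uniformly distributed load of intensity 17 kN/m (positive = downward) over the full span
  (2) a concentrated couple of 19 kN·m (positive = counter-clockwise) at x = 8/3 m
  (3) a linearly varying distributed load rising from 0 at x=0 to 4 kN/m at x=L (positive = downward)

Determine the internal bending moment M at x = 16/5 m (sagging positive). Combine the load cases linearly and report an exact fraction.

M(16/5) = -2488/375 kN·m

Load 1 — uniform load w=17 kN/m over full span:
  M_1 = -w(L-x)²/2 = -17·(4-(16/5))²/2 = -136/25 kN·m
Load 2 — applied couple M₀=19 kN·m at a=8/3 m (b=L-a=4/3):
  M_2 = 0  [x>a] = 0 kN·m
Load 3 — triangular load w₀=4 kN/m (0→w₀ over full span):
  M_3 = w₀Lx/2 - w₀L²/3 - w₀x³/(6L) = 4·4·(16/5)/2 - 4·4²/3 - 4·(16/5)³/(6·4) = -448/375 kN·m
Superposition: M = Σ M_i = -2488/375 kN·m ≈ -6.634667 kN·m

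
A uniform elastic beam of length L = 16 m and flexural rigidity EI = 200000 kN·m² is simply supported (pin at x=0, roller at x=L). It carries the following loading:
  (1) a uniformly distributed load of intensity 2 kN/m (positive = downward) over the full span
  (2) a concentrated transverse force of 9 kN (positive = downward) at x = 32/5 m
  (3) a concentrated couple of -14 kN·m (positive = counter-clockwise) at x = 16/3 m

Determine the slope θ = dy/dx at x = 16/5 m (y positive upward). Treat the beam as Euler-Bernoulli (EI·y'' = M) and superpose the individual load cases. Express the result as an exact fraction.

Load 1 — uniform load w=2 kN/m over full span:
  θ_1 = -w(L³-6Lx²+4x³)/(24EI) = -2·(16³-6·16·(16/5)²+4·(16/5)³)/(24·200000) = -528/390625 rad
Load 2 — point force P=9 kN at a=32/5 m (b=L-a=48/5):
  θ_2 = -Pb(L²-b²-3x²)/(6LEI)  [x≤a] = -9·(48/5)·(16²-(48/5)²-3·(16/5)²)/(6·16·200000) = -234/390625 rad
Load 3 — applied couple M₀=-14 kN·m at a=16/3 m (b=L-a=32/3):
  θ_3 = (M₀x²/(2L)+C₁)/EI  [x≤a] with C₁=M₀(3b²-L²)/(6L)=-112/9 = ((-14)·(16/5)²/(2·16)+(-112/9))/200000 = -119/1406250 rad
Superposition: θ = Σ θ_i = -14311/7031250 rad ≈ -0.002035 rad

θ(16/5) = -14311/7031250 rad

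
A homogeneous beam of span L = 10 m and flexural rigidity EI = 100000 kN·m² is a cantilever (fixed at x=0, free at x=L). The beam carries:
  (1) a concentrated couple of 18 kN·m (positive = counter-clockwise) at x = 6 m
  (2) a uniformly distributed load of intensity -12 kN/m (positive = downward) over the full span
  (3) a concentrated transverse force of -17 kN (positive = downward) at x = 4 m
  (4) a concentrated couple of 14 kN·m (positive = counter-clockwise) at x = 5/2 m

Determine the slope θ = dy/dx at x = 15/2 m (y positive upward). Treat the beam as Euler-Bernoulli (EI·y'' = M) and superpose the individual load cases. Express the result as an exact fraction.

Load 1 — applied couple M₀=18 kN·m at a=6 m (b=L-a=4):
  θ_1 = M₀a/EI  [x>a] = 18·6/100000 = 27/25000 rad
Load 2 — uniform load w=-12 kN/m over full span:
  θ_2 = -wx(x²-3Lx+3L²)/(6EI) = -(-12)·(15/2)·((15/2)²-3·10·(15/2)+3·10²)/(6·100000) = 63/3200 rad
Load 3 — point force P=-17 kN at a=4 m (b=L-a=6):
  θ_3 = -Pa²/(2EI)  [x>a] = -(-17)·4²/(2·100000) = 17/12500 rad
Load 4 — applied couple M₀=14 kN·m at a=5/2 m (b=L-a=15/2):
  θ_4 = M₀a/EI  [x>a] = 14·(5/2)/100000 = 7/20000 rad
Superposition: θ = Σ θ_i = 8991/400000 rad ≈ 0.022478 rad

θ(15/2) = 8991/400000 rad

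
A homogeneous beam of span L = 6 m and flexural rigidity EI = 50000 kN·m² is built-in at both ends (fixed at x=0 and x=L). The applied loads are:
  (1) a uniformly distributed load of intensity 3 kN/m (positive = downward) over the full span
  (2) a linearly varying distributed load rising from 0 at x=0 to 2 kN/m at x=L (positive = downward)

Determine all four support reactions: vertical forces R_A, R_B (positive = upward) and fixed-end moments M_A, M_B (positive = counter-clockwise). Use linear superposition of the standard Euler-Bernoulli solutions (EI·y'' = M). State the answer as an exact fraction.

R_A = 54/5 kN, M_A = 57/5 kN·m, R_B = 66/5 kN, M_B = -63/5 kN·m

Load 1 — uniform load w=3 kN/m over full span:
  R_A = wL/2 = 3·6/2 = 9 kN
  M_A = wL²/12 = 3·6²/12 = 9 kN·m
  R_B = wL/2 = 3·6/2 = 9 kN
  M_B = -wL²/12 = -3·6²/12 = -9 kN·m
Load 2 — triangular load w₀=2 kN/m (0→w₀ over full span):
  R_A = 3w₀L/20 = 3·2·6/20 = 9/5 kN
  M_A = w₀L²/30 = 2·6²/30 = 12/5 kN·m
  R_B = 7w₀L/20 = 7·2·6/20 = 21/5 kN
  M_B = -w₀L²/20 = -2·6²/20 = -18/5 kN·m
Superposition: R_A = 54/5 kN, M_A = 57/5 kN·m, R_B = 66/5 kN, M_B = -63/5 kN·m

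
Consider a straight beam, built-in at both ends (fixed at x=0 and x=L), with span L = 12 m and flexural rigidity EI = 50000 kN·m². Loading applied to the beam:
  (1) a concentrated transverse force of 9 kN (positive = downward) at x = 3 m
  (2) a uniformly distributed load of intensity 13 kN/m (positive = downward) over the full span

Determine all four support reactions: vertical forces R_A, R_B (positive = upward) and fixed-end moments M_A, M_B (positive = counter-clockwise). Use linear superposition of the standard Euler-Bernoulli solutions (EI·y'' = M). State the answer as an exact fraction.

R_A = 2739/32 kN, M_A = 2739/16 kN·m, R_B = 2541/32 kN, M_B = -2577/16 kN·m

Load 1 — point force P=9 kN at a=3 m (b=L-a=9):
  R_A = Pb²(3a+b)/L³ = 9·9²·(3·3+9)/12³ = 243/32 kN
  M_A = Pab²/L² = 9·3·9²/12² = 243/16 kN·m
  R_B = Pa²(a+3b)/L³ = 9·3²·(3+3·9)/12³ = 45/32 kN
  M_B = -Pa²b/L² = -9·3²·9/12² = -81/16 kN·m
Load 2 — uniform load w=13 kN/m over full span:
  R_A = wL/2 = 13·12/2 = 78 kN
  M_A = wL²/12 = 13·12²/12 = 156 kN·m
  R_B = wL/2 = 13·12/2 = 78 kN
  M_B = -wL²/12 = -13·12²/12 = -156 kN·m
Superposition: R_A = 2739/32 kN, M_A = 2739/16 kN·m, R_B = 2541/32 kN, M_B = -2577/16 kN·m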